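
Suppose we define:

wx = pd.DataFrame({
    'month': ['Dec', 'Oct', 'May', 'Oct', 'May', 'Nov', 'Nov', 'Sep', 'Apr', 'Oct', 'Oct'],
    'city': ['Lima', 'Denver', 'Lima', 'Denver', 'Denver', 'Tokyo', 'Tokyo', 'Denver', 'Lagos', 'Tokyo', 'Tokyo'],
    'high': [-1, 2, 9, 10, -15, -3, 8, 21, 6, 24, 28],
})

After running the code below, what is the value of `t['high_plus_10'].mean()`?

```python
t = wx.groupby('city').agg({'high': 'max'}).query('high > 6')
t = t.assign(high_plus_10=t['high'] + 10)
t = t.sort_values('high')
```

group by city, max of high:
        high
city        
Denver    21
Lagos      6
Lima       9
Tokyo     28
filter rows where high > 6:
        high
city        
Denver    21
Lima       9
Tokyo     28
add column high_plus_10 = t['high'] + 10:
        high  high_plus_10
city                      
Denver    21            31
Lima       9            19
Tokyo     28            38
sort by high:
        high  high_plus_10
city                      
Lima       9            19
Denver    21            31
Tokyo     28            38

29.3333333333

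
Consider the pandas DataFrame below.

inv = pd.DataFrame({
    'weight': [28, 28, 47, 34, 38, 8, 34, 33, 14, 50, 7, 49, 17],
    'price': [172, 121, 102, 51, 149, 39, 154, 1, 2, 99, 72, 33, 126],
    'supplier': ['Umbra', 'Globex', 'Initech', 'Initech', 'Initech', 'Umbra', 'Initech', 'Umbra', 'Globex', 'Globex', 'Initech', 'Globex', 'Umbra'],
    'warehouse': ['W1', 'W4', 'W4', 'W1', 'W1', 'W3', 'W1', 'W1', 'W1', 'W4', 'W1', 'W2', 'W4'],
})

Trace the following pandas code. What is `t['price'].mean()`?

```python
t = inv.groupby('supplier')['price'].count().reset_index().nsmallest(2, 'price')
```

group by supplier, count of price:
supplier
Globex     4
Initech    5
Umbra      4
Name: price, dtype: int64
reset_index():
  supplier  price
0   Globex      4
1  Initech      5
2    Umbra      4
take 2 rows with smallest price:
  supplier  price
0   Globex      4
2    Umbra      4
Finally, mean of column 'price' = 4.0.

4.0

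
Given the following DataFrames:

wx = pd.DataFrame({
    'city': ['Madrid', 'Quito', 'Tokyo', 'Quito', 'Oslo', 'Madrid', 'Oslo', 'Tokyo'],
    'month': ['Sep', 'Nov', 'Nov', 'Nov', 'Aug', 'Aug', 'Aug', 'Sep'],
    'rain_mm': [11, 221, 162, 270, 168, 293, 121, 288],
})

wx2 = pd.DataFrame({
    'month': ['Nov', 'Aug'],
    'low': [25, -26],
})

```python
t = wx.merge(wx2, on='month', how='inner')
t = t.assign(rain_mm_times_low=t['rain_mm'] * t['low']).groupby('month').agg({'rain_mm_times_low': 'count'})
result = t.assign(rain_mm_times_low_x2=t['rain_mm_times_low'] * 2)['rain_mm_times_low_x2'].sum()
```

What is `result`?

12

merge on 'month' (how='inner') → 6 rows:
     city month  rain_mm  low
0   Quito   Nov      221   25
1   Tokyo   Nov      162   25
2   Quito   Nov      270   25
3    Oslo   Aug      168  -26
4  Madrid   Aug      293  -26
5    Oslo   Aug      121  -26
add column rain_mm_times_low = t['rain_mm'] * t['low']:
     city month  rain_mm  low  rain_mm_times_low
0   Quito   Nov      221   25               5525
1   Tokyo   Nov      162   25               4050
2   Quito   Nov      270   25               6750
3    Oslo   Aug      168  -26              -4368
4  Madrid   Aug      293  -26              -7618
5    Oslo   Aug      121  -26              -3146
group by month, count of rain_mm_times_low:
       rain_mm_times_low
month                   
Aug                    3
Nov                    3
add column rain_mm_times_low_x2 = t['rain_mm_times_low'] * 2:
       rain_mm_times_low  rain_mm_times_low_x2
month                                         
Aug                    3                     6
Nov                    3                     6
Then the sum of column 'rain_mm_times_low_x2': 12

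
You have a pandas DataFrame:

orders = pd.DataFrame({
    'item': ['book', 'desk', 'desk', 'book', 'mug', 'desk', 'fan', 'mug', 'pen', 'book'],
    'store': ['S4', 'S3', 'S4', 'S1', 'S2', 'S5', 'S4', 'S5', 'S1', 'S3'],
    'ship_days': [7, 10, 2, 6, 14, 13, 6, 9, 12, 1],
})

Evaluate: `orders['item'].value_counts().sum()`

value_counts of item:
item
book    3
desk    3
mug     2
fan     1
pen     1
Name: count, dtype: int64
Finally, sum of the resulting series = 10.

10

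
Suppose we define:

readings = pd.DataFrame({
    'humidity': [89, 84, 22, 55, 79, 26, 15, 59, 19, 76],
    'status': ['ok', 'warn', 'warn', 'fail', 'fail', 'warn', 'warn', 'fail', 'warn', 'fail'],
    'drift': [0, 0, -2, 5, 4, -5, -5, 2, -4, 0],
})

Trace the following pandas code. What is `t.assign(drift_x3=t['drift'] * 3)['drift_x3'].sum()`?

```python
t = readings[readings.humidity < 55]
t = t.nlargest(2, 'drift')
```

-18

filter rows where humidity < 55:
   humidity status  drift
2        22   warn     -2
5        26   warn     -5
6        15   warn     -5
8        19   warn     -4
take 2 rows with largest drift:
   humidity status  drift
2        22   warn     -2
8        19   warn     -4
add column drift_x3 = t['drift'] * 3:
   humidity status  drift  drift_x3
2        22   warn     -2        -6
8        19   warn     -4       -12
Hence -18.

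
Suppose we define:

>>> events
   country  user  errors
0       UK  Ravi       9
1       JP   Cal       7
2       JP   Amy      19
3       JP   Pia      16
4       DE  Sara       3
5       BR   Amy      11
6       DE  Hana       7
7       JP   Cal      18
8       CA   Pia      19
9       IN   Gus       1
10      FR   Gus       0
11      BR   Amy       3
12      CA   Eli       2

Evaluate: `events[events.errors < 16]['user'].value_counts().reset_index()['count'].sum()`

filter rows where errors < 16:
   country  user  errors
0       UK  Ravi       9
1       JP   Cal       7
4       DE  Sara       3
5       BR   Amy      11
6       DE  Hana       7
9       IN   Gus       1
10      FR   Gus       0
11      BR   Amy       3
12      CA   Eli       2
value_counts of user:
user
Amy     2
Gus     2
Ravi    1
Cal     1
Sara    1
Hana    1
Eli     1
Name: count, dtype: int64
reset_index():
   user  count
0   Amy      2
1   Gus      2
2  Ravi      1
3   Cal      1
4  Sara      1
5  Hana      1
6   Eli      1

9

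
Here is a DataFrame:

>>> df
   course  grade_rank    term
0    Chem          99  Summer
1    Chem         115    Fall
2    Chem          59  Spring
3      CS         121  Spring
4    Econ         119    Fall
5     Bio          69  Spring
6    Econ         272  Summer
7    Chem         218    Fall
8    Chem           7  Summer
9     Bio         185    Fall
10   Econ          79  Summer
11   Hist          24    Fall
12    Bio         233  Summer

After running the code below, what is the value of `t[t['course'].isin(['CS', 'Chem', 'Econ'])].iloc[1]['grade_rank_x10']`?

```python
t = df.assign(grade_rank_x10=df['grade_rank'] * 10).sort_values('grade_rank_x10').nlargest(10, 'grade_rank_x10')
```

2180

add column grade_rank_x10 = df['grade_rank'] * 10:
   course  grade_rank    term  grade_rank_x10
0    Chem          99  Summer             990
1    Chem         115    Fall            1150
2    Chem          59  Spring             590
3      CS         121  Spring            1210
4    Econ         119    Fall            1190
5     Bio          69  Spring             690
6    Econ         272  Summer            2720
7    Chem         218    Fall            2180
8    Chem           7  Summer              70
9     Bio         185    Fall            1850
10   Econ          79  Summer             790
11   Hist          24    Fall             240
12    Bio         233  Summer            2330
sort by grade_rank_x10:
   course  grade_rank    term  grade_rank_x10
8    Chem           7  Summer              70
11   Hist          24    Fall             240
2    Chem          59  Spring             590
5     Bio          69  Spring             690
10   Econ          79  Summer             790
0    Chem          99  Summer             990
1    Chem         115    Fall            1150
4    Econ         119    Fall            1190
3      CS         121  Spring            1210
9     Bio         185    Fall            1850
7    Chem         218    Fall            2180
12    Bio         233  Summer            2330
6    Econ         272  Summer            2720
take 10 rows with largest grade_rank_x10:
   course  grade_rank    term  grade_rank_x10
6    Econ         272  Summer            2720
12    Bio         233  Summer            2330
7    Chem         218    Fall            2180
9     Bio         185    Fall            1850
3      CS         121  Spring            1210
4    Econ         119    Fall            1190
1    Chem         115    Fall            1150
0    Chem          99  Summer             990
10   Econ          79  Summer             790
5     Bio          69  Spring             690
filter rows where course in ['CS', 'Chem', 'Econ']:
   course  grade_rank    term  grade_rank_x10
6    Econ         272  Summer            2720
7    Chem         218    Fall            2180
3      CS         121  Spring            1210
4    Econ         119    Fall            1190
1    Chem         115    Fall            1150
0    Chem          99  Summer             990
10   Econ          79  Summer             790
So iloc[1]['grade_rank_x10'] = 2180.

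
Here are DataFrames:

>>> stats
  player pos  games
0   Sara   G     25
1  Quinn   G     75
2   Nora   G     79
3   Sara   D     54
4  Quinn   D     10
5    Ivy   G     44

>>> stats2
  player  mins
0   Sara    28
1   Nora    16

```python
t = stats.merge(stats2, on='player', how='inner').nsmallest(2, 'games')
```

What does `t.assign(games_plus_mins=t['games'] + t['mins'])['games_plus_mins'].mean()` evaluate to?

67.5

merge on 'player' (how='inner') → 3 rows:
  player pos  games  mins
0   Sara   G     25    28
1   Nora   G     79    16
2   Sara   D     54    28
take 2 rows with smallest games:
  player pos  games  mins
0   Sara   G     25    28
2   Sara   D     54    28
add column games_plus_mins = t['games'] + t['mins']:
  player pos  games  mins  games_plus_mins
0   Sara   G     25    28               53
2   Sara   D     54    28               82
Hence 67.5.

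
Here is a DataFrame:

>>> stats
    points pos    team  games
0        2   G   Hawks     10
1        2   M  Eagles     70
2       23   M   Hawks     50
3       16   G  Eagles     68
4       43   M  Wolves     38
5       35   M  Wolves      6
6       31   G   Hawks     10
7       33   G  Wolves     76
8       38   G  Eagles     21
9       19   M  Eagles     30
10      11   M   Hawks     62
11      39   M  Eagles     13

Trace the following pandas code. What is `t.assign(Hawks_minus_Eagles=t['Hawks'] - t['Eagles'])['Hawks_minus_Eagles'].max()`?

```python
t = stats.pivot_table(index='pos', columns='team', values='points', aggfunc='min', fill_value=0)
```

pivot: rows=pos, cols=team, min(points):
team  Eagles  Hawks  Wolves
pos                        
G         16      2      33
M          2     11      35
add column Hawks_minus_Eagles = t['Hawks'] - t['Eagles']:
team  Eagles  Hawks  Wolves  Hawks_minus_Eagles
pos                                            
G         16      2      33                 -14
M          2     11      35                   9
The max of column 'Hawks_minus_Eagles' is 9.

9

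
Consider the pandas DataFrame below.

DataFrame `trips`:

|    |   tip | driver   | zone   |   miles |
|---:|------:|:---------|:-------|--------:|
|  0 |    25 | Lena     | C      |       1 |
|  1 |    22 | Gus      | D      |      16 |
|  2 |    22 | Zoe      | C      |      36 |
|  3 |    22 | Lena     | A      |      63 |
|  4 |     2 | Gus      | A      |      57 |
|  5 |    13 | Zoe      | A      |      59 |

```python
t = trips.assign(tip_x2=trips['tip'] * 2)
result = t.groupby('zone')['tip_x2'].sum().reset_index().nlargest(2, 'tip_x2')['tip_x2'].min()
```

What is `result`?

add column tip_x2 = trips['tip'] * 2:
   tip driver zone  miles  tip_x2
0   25   Lena    C      1      50
1   22    Gus    D     16      44
2   22    Zoe    C     36      44
3   22   Lena    A     63      44
4    2    Gus    A     57       4
5   13    Zoe    A     59      26
group by zone, sum of tip_x2:
zone
A    74
C    94
D    44
Name: tip_x2, dtype: int64
reset_index():
  zone  tip_x2
0    A      74
1    C      94
2    D      44
take 2 rows with largest tip_x2:
  zone  tip_x2
1    C      94
0    A      74
Reading off the min of column 'tip_x2', we get 74.

74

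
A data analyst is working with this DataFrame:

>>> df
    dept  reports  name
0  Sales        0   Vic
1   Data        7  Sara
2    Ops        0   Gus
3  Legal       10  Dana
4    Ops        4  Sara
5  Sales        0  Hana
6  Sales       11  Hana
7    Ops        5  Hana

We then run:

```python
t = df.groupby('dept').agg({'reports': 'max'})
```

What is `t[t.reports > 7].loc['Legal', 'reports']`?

10

group by dept, max of reports:
       reports
dept          
Data         7
Legal       10
Ops          5
Sales       11
filter rows where reports > 7:
       reports
dept          
Legal       10
Sales       11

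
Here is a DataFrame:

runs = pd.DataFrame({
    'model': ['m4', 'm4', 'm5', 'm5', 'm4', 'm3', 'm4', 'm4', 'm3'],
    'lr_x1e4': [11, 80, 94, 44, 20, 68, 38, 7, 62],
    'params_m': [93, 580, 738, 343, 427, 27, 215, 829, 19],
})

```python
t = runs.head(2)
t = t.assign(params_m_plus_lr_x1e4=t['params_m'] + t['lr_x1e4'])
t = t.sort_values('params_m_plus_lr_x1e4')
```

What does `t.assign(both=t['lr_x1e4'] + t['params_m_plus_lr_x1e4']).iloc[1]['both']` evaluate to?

take first 2 rows:
  model  lr_x1e4  params_m
0    m4       11        93
1    m4       80       580
add column params_m_plus_lr_x1e4 = t['params_m'] + t['lr_x1e4']:
  model  lr_x1e4  params_m  params_m_plus_lr_x1e4
0    m4       11        93                    104
1    m4       80       580                    660
sort by params_m_plus_lr_x1e4:
  model  lr_x1e4  params_m  params_m_plus_lr_x1e4
0    m4       11        93                    104
1    m4       80       580                    660
add column both = t['lr_x1e4'] + t['params_m_plus_lr_x1e4']:
  model  lr_x1e4  params_m  params_m_plus_lr_x1e4  both
0    m4       11        93                    104   115
1    m4       80       580                    660   740
Finally, value at position 1, column 'both' = 740.

740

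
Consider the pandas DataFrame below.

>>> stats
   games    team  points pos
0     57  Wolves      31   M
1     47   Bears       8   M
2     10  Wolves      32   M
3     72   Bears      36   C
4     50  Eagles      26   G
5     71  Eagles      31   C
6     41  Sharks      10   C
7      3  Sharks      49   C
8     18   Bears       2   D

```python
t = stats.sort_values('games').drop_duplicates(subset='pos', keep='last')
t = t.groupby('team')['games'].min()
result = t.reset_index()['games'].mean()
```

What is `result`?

sort by games:
   games    team  points pos
7      3  Sharks      49   C
2     10  Wolves      32   M
8     18   Bears       2   D
6     41  Sharks      10   C
1     47   Bears       8   M
4     50  Eagles      26   G
0     57  Wolves      31   M
5     71  Eagles      31   C
3     72   Bears      36   C
drop duplicate pos (keep=last):
   games    team  points pos
8     18   Bears       2   D
4     50  Eagles      26   G
0     57  Wolves      31   M
3     72   Bears      36   C
group by team, min of games:
team
Bears     18
Eagles    50
Wolves    57
Name: games, dtype: int64
reset_index():
     team  games
0   Bears     18
1  Eagles     50
2  Wolves     57
Finally, mean of column 'games' = 41.6666666667.

41.6666666667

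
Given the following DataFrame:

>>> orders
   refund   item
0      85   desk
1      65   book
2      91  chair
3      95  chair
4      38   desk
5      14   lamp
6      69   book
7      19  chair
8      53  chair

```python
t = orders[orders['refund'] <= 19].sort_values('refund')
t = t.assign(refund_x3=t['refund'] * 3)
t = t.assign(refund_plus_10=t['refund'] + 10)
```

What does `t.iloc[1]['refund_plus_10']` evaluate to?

29

filter rows where refund <= 19:
   refund   item
5      14   lamp
7      19  chair
sort by refund:
   refund   item
5      14   lamp
7      19  chair
add column refund_x3 = t['refund'] * 3:
   refund   item  refund_x3
5      14   lamp         42
7      19  chair         57
add column refund_plus_10 = t['refund'] + 10:
   refund   item  refund_x3  refund_plus_10
5      14   lamp         42              24
7      19  chair         57              29
value at position 1, column 'refund_plus_10' → 29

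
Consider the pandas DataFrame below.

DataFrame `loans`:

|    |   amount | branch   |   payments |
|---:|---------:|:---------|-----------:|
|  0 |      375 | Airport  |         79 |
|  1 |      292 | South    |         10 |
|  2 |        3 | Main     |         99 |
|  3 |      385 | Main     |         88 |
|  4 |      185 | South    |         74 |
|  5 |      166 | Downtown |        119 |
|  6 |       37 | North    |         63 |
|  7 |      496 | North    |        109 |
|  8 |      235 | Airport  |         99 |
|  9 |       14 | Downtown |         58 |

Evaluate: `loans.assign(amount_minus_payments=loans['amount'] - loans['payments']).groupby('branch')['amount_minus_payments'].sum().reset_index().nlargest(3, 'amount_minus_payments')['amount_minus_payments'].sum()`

add column amount_minus_payments = loans['amount'] - loans['payments']:
   amount    branch  payments  amount_minus_payments
0     375   Airport        79                    296
1     292     South        10                    282
2       3      Main        99                    -96
3     385      Main        88                    297
4     185     South        74                    111
5     166  Downtown       119                     47
6      37     North        63                    -26
7     496     North       109                    387
8     235   Airport        99                    136
9      14  Downtown        58                    -44
group by branch, sum of amount_minus_payments:
branch
Airport     432
Downtown      3
Main        201
North       361
South       393
Name: amount_minus_payments, dtype: int64
reset_index():
     branch  amount_minus_payments
0   Airport                    432
1  Downtown                      3
2      Main                    201
3     North                    361
4     South                    393
take 3 rows with largest amount_minus_payments:
    branch  amount_minus_payments
0  Airport                    432
4    South                    393
3    North                    361
Finally, sum of column 'amount_minus_payments' = 1186.

1186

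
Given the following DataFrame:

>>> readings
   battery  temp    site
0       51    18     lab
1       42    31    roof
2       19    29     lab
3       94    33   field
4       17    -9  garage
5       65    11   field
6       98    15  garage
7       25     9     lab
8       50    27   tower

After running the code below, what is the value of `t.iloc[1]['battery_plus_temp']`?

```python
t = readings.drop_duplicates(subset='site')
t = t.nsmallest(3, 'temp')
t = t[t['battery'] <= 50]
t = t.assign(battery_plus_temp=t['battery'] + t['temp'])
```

77

drop duplicate site (keep=first):
   battery  temp    site
0       51    18     lab
1       42    31    roof
3       94    33   field
4       17    -9  garage
8       50    27   tower
take 3 rows with smallest temp:
   battery  temp    site
4       17    -9  garage
0       51    18     lab
8       50    27   tower
filter rows where battery <= 50:
   battery  temp    site
4       17    -9  garage
8       50    27   tower
add column battery_plus_temp = t['battery'] + t['temp']:
   battery  temp    site  battery_plus_temp
4       17    -9  garage                  8
8       50    27   tower                 77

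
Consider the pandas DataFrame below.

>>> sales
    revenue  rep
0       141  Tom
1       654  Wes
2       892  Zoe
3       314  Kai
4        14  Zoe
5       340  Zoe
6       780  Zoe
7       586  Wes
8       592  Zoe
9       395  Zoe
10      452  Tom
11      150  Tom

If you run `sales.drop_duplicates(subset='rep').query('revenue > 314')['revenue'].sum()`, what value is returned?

1546

drop duplicate rep (keep=first):
   revenue  rep
0      141  Tom
1      654  Wes
2      892  Zoe
3      314  Kai
filter rows where revenue > 314:
   revenue  rep
1      654  Wes
2      892  Zoe
Reading off the sum of column 'revenue', we get 1546.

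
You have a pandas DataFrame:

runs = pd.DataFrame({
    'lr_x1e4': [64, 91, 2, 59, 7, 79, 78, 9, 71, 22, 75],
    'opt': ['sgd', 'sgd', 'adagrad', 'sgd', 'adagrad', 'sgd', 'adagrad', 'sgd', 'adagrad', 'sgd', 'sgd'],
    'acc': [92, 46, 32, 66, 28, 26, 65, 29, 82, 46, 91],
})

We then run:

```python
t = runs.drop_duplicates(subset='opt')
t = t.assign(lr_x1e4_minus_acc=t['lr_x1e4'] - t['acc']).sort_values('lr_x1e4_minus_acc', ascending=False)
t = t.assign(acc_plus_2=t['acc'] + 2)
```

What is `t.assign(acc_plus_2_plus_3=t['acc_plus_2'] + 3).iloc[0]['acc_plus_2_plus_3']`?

drop duplicate opt (keep=first):
   lr_x1e4      opt  acc
0       64      sgd   92
2        2  adagrad   32
add column lr_x1e4_minus_acc = t['lr_x1e4'] - t['acc']:
   lr_x1e4      opt  acc  lr_x1e4_minus_acc
0       64      sgd   92                -28
2        2  adagrad   32                -30
sort by lr_x1e4_minus_acc descending:
   lr_x1e4      opt  acc  lr_x1e4_minus_acc
0       64      sgd   92                -28
2        2  adagrad   32                -30
add column acc_plus_2 = t['acc'] + 2:
   lr_x1e4      opt  acc  lr_x1e4_minus_acc  acc_plus_2
0       64      sgd   92                -28          94
2        2  adagrad   32                -30          34
add column acc_plus_2_plus_3 = t['acc_plus_2'] + 3:
   lr_x1e4      opt  acc  lr_x1e4_minus_acc  acc_plus_2  acc_plus_2_plus_3
0       64      sgd   92                -28          94                 97
2        2  adagrad   32                -30          34                 37
Reading off the value at position 0, column 'acc_plus_2_plus_3', we get 97.

97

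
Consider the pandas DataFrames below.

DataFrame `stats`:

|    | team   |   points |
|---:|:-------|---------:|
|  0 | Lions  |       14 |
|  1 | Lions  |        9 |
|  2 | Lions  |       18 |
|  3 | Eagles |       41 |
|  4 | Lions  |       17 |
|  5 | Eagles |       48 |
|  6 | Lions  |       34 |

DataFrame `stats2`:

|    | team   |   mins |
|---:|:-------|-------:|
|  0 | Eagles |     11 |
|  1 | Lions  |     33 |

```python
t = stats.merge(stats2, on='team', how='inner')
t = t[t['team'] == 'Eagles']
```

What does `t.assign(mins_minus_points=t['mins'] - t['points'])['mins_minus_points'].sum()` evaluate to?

-67

merge on 'team' (how='inner') → 7 rows:
     team  points  mins
0   Lions      14    33
1   Lions       9    33
2   Lions      18    33
3  Eagles      41    11
4   Lions      17    33
5  Eagles      48    11
6   Lions      34    33
filter rows where team == 'Eagles':
     team  points  mins
3  Eagles      41    11
5  Eagles      48    11
add column mins_minus_points = t['mins'] - t['points']:
     team  points  mins  mins_minus_points
3  Eagles      41    11                -30
5  Eagles      48    11                -37
The sum of column 'mins_minus_points' is -67.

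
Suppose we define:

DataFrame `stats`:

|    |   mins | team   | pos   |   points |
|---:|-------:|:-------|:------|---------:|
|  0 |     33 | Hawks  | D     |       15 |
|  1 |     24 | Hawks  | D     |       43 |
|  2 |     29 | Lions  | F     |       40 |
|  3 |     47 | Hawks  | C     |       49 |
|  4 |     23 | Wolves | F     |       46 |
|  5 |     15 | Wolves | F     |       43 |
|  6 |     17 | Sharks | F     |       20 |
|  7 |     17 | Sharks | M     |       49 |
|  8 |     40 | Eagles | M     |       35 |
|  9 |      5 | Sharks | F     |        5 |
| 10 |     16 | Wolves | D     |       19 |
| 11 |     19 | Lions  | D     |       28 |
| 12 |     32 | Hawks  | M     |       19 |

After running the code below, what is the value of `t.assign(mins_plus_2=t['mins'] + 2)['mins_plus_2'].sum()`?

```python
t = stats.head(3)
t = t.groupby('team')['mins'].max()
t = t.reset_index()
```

take first 3 rows:
   mins   team pos  points
0    33  Hawks   D      15
1    24  Hawks   D      43
2    29  Lions   F      40
group by team, max of mins:
team
Hawks    33
Lions    29
Name: mins, dtype: int64
reset_index():
    team  mins
0  Hawks    33
1  Lions    29
add column mins_plus_2 = t['mins'] + 2:
    team  mins  mins_plus_2
0  Hawks    33           35
1  Lions    29           31
sum of column 'mins_plus_2' → 66

66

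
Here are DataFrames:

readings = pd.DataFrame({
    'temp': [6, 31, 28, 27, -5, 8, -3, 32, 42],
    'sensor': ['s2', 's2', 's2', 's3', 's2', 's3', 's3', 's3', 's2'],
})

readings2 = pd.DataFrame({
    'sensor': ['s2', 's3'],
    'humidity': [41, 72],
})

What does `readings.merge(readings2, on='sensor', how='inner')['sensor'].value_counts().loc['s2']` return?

5

merge on 'sensor' (how='inner') → 9 rows:
   temp sensor  humidity
0     6     s2        41
1    31     s2        41
2    28     s2        41
3    27     s3        72
4    -5     s2        41
5     8     s3        72
6    -3     s3        72
7    32     s3        72
8    42     s2        41
value_counts of sensor:
sensor
s2    5
s3    4
Name: count, dtype: int64
So loc['s2'] = 5.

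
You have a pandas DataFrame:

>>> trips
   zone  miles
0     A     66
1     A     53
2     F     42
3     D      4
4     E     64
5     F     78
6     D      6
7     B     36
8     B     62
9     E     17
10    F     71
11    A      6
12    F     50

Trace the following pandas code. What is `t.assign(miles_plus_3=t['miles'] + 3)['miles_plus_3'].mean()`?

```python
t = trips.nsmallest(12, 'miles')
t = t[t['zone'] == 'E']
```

take 12 rows with smallest miles:
   zone  miles
3     D      4
6     D      6
11    A      6
9     E     17
7     B     36
2     F     42
12    F     50
1     A     53
8     B     62
4     E     64
0     A     66
10    F     71
filter rows where zone == 'E':
  zone  miles
9    E     17
4    E     64
add column miles_plus_3 = t['miles'] + 3:
  zone  miles  miles_plus_3
9    E     17            20
4    E     64            67
Taking the mean of column 'miles_plus_3' gives 43.5.

43.5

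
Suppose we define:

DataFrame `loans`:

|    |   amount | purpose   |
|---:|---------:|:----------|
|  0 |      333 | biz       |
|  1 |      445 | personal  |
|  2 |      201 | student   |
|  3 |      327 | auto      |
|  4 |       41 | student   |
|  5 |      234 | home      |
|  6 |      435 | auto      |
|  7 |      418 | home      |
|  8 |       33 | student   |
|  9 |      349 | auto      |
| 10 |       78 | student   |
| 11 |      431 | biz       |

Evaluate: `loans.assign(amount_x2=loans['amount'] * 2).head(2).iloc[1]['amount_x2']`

add column amount_x2 = loans['amount'] * 2:
    amount   purpose  amount_x2
0      333       biz        666
1      445  personal        890
2      201   student        402
3      327      auto        654
4       41   student         82
5      234      home        468
6      435      auto        870
7      418      home        836
8       33   student         66
9      349      auto        698
10      78   student        156
11     431       biz        862
take first 2 rows:
   amount   purpose  amount_x2
0     333       biz        666
1     445  personal        890

890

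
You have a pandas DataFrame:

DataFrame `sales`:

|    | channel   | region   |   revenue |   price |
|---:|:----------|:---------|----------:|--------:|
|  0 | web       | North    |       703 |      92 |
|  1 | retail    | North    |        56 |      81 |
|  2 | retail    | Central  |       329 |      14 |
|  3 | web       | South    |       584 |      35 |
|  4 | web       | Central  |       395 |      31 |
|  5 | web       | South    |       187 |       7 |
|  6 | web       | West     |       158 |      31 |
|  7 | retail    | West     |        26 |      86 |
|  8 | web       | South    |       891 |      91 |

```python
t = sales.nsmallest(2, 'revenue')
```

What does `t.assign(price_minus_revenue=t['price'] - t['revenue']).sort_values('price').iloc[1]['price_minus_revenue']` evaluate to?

take 2 rows with smallest revenue:
  channel region  revenue  price
7  retail   West       26     86
1  retail  North       56     81
add column price_minus_revenue = t['price'] - t['revenue']:
  channel region  revenue  price  price_minus_revenue
7  retail   West       26     86                   60
1  retail  North       56     81                   25
sort by price:
  channel region  revenue  price  price_minus_revenue
1  retail  North       56     81                   25
7  retail   West       26     86                   60
Hence 60.

60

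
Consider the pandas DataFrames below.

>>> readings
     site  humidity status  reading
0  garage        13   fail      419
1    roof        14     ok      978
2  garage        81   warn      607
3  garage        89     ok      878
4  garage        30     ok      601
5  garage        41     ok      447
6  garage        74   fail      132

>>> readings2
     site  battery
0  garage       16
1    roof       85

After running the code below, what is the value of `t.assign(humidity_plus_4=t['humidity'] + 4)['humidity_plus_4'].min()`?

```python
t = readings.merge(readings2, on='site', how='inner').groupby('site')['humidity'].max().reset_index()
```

merge on 'site' (how='inner') → 7 rows:
     site  humidity status  reading  battery
0  garage        13   fail      419       16
1    roof        14     ok      978       85
2  garage        81   warn      607       16
3  garage        89     ok      878       16
4  garage        30     ok      601       16
5  garage        41     ok      447       16
6  garage        74   fail      132       16
group by site, max of humidity:
site
garage    89
roof      14
Name: humidity, dtype: int64
reset_index():
     site  humidity
0  garage        89
1    roof        14
add column humidity_plus_4 = t['humidity'] + 4:
     site  humidity  humidity_plus_4
0  garage        89               93
1    roof        14               18
Reading off the min of column 'humidity_plus_4', we get 18.

18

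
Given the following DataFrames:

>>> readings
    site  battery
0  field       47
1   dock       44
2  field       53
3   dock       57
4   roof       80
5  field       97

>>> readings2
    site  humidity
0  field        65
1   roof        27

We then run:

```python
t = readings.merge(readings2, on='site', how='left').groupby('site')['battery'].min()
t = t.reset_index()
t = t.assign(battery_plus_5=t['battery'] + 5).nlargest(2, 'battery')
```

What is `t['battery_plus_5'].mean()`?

68.5

merge on 'site' (how='left') → 6 rows:
    site  battery  humidity
0  field       47      65.0
1   dock       44       NaN
2  field       53      65.0
3   dock       57       NaN
4   roof       80      27.0
5  field       97      65.0
group by site, min of battery:
site
dock     44
field    47
roof     80
Name: battery, dtype: int64
reset_index():
    site  battery
0   dock       44
1  field       47
2   roof       80
add column battery_plus_5 = t['battery'] + 5:
    site  battery  battery_plus_5
0   dock       44              49
1  field       47              52
2   roof       80              85
take 2 rows with largest battery:
    site  battery  battery_plus_5
2   roof       80              85
1  field       47              52
The mean of column 'battery_plus_5' is 68.5.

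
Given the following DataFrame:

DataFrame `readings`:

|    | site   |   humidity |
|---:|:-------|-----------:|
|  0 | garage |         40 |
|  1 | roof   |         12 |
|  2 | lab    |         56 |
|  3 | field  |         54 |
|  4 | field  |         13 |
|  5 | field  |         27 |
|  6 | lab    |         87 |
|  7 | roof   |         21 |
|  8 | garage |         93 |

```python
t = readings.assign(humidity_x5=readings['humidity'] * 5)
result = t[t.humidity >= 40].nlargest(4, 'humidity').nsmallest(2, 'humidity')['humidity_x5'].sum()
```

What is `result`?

550

add column humidity_x5 = readings['humidity'] * 5:
     site  humidity  humidity_x5
0  garage        40          200
1    roof        12           60
2     lab        56          280
3   field        54          270
4   field        13           65
5   field        27          135
6     lab        87          435
7    roof        21          105
8  garage        93          465
filter rows where humidity >= 40:
     site  humidity  humidity_x5
0  garage        40          200
2     lab        56          280
3   field        54          270
6     lab        87          435
8  garage        93          465
take 4 rows with largest humidity:
     site  humidity  humidity_x5
8  garage        93          465
6     lab        87          435
2     lab        56          280
3   field        54          270
take 2 rows with smallest humidity:
    site  humidity  humidity_x5
3  field        54          270
2    lab        56          280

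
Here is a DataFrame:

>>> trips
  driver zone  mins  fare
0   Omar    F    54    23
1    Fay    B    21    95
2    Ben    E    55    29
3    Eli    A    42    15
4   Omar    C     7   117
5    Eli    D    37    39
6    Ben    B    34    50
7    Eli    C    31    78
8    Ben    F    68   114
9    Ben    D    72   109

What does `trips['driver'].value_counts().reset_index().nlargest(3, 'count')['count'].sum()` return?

9

value_counts of driver:
driver
Ben     4
Eli     3
Omar    2
Fay     1
Name: count, dtype: int64
reset_index():
  driver  count
0    Ben      4
1    Eli      3
2   Omar      2
3    Fay      1
take 3 rows with largest count:
  driver  count
0    Ben      4
1    Eli      3
2   Omar      2
Reading off the sum of column 'count', we get 9.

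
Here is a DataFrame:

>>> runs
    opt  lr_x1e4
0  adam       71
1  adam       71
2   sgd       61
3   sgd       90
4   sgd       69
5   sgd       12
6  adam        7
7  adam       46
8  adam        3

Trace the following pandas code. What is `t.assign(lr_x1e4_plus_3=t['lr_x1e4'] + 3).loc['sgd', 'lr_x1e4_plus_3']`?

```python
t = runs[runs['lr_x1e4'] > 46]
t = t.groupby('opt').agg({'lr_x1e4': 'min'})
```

filter rows where lr_x1e4 > 46:
    opt  lr_x1e4
0  adam       71
1  adam       71
2   sgd       61
3   sgd       90
4   sgd       69
group by opt, min of lr_x1e4:
      lr_x1e4
opt          
adam       71
sgd        61
add column lr_x1e4_plus_3 = t['lr_x1e4'] + 3:
      lr_x1e4  lr_x1e4_plus_3
opt                          
adam       71              74
sgd        61              64

64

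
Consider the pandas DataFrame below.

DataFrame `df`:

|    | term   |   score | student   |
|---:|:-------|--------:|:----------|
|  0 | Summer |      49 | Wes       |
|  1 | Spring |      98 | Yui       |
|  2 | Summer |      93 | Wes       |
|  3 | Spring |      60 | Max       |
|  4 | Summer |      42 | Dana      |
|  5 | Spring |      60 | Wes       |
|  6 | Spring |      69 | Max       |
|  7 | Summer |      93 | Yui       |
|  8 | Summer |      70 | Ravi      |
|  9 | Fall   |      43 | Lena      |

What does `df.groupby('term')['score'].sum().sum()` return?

677

group by term, sum of score:
term
Fall       43
Spring    287
Summer    347
Name: score, dtype: int64
Taking the sum of the resulting series gives 677.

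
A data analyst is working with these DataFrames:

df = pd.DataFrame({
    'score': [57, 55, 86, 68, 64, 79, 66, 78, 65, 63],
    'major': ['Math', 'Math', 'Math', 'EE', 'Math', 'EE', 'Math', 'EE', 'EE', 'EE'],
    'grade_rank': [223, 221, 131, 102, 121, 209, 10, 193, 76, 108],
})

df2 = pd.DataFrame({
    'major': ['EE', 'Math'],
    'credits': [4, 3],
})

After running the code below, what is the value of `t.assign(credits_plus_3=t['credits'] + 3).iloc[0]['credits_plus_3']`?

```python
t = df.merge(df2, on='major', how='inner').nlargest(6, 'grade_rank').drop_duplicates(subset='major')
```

merge on 'major' (how='inner') → 10 rows:
   score major  grade_rank  credits
0     57  Math         223        3
1     55  Math         221        3
2     86  Math         131        3
3     68    EE         102        4
4     64  Math         121        3
5     79    EE         209        4
6     66  Math          10        3
7     78    EE         193        4
8     65    EE          76        4
9     63    EE         108        4
take 6 rows with largest grade_rank:
   score major  grade_rank  credits
0     57  Math         223        3
1     55  Math         221        3
5     79    EE         209        4
7     78    EE         193        4
2     86  Math         131        3
4     64  Math         121        3
drop duplicate major (keep=first):
   score major  grade_rank  credits
0     57  Math         223        3
5     79    EE         209        4
add column credits_plus_3 = t['credits'] + 3:
   score major  grade_rank  credits  credits_plus_3
0     57  Math         223        3               6
5     79    EE         209        4               7
Then the value at position 0, column 'credits_plus_3': 6

6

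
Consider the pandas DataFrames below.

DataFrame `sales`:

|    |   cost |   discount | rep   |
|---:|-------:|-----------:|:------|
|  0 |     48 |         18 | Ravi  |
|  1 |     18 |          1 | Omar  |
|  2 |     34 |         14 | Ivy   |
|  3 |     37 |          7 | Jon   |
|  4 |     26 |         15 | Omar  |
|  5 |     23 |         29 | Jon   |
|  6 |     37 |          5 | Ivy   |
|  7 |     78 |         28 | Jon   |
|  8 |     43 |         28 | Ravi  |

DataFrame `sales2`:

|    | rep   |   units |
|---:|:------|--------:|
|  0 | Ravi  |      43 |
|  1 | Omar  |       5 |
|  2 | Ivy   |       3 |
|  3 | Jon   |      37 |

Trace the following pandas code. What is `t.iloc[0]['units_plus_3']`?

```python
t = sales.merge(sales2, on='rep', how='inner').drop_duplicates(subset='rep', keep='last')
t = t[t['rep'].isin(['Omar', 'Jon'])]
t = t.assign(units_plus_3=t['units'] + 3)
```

merge on 'rep' (how='inner') → 9 rows:
   cost  discount   rep  units
0    48        18  Ravi     43
1    18         1  Omar      5
2    34        14   Ivy      3
3    37         7   Jon     37
4    26        15  Omar      5
5    23        29   Jon     37
6    37         5   Ivy      3
7    78        28   Jon     37
8    43        28  Ravi     43
drop duplicate rep (keep=last):
   cost  discount   rep  units
4    26        15  Omar      5
6    37         5   Ivy      3
7    78        28   Jon     37
8    43        28  Ravi     43
filter rows where rep in ['Omar', 'Jon']:
   cost  discount   rep  units
4    26        15  Omar      5
7    78        28   Jon     37
add column units_plus_3 = t['units'] + 3:
   cost  discount   rep  units  units_plus_3
4    26        15  Omar      5             8
7    78        28   Jon     37            40

8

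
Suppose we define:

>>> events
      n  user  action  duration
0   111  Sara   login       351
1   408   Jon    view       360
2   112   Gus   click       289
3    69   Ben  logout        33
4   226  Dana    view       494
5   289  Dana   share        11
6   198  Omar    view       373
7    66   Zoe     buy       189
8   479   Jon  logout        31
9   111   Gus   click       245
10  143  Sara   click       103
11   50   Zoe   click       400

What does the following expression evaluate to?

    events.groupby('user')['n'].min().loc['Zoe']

group by user, min of n:
user
Ben      69
Dana    226
Gus     111
Jon     408
Omar    198
Sara    111
Zoe      50
Name: n, dtype: int64
Finally, value at index 'Zoe' = 50.

50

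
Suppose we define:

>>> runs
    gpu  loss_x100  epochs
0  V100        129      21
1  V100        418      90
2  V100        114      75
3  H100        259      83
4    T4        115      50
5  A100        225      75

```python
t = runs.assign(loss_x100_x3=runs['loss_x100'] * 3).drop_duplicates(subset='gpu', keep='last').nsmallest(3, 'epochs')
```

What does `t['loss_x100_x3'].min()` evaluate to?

add column loss_x100_x3 = runs['loss_x100'] * 3:
    gpu  loss_x100  epochs  loss_x100_x3
0  V100        129      21           387
1  V100        418      90          1254
2  V100        114      75           342
3  H100        259      83           777
4    T4        115      50           345
5  A100        225      75           675
drop duplicate gpu (keep=last):
    gpu  loss_x100  epochs  loss_x100_x3
2  V100        114      75           342
3  H100        259      83           777
4    T4        115      50           345
5  A100        225      75           675
take 3 rows with smallest epochs:
    gpu  loss_x100  epochs  loss_x100_x3
4    T4        115      50           345
2  V100        114      75           342
5  A100        225      75           675
Taking the min of column 'loss_x100_x3' gives 342.

342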